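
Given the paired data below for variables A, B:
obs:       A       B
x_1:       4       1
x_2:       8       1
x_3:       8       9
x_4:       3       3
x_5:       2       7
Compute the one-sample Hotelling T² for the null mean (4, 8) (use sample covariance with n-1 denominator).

Step 1 — sample mean vector:
  mean(A) = (4 + 8 + 8 + 3 + 2) / 5 = 25/5 = 5
  mean(B) = (1 + 1 + 9 + 3 + 7) / 5 = 21/5 = 4.2
  x̄ = (5, 4.2),  deviation x̄ - mu_0 = (5, 4.2) - (4, 8) = (1, -3.8).

Step 2 — sample covariance matrix, S[i,j] = (1/(n-1)) · Σ_k (x_{k,i} - mean_i) · (x_{k,j} - mean_j), divisor n-1 = 4:
  S[A,A] = ((-1)·(-1) + (3)·(3) + (3)·(3) + (-2)·(-2) + (-3)·(-3)) / 4 = 32/4 = 8
  S[A,B] = ((-1)·(-3.2) + (3)·(-3.2) + (3)·(4.8) + (-2)·(-1.2) + (-3)·(2.8)) / 4 = 2/4 = 0.5
  S[B,B] = ((-3.2)·(-3.2) + (-3.2)·(-3.2) + (4.8)·(4.8) + (-1.2)·(-1.2) + (2.8)·(2.8)) / 4 = 52.8/4 = 13.2
  S = [[8, 0.5],
 [0.5, 13.2]].

Step 3 — invert S. det(S) = 8·13.2 - (0.5)² = 105.35.
  S^{-1} = (1/det) · [[d, -b], [-b, a]] = [[0.1253, -0.0047],
 [-0.0047, 0.0759]].

Step 4 — quadratic form (x̄ - mu_0)^T · S^{-1} · (x̄ - mu_0):
  S^{-1} · (x̄ - mu_0) = (0.1433, -0.2933),
  (x̄ - mu_0)^T · [...] = (1)·(0.1433) + (-3.8)·(-0.2933) = 1.2579.

Step 5 — scale by n: T² = 5 · 1.2579 = 6.2895.

T² ≈ 6.2895


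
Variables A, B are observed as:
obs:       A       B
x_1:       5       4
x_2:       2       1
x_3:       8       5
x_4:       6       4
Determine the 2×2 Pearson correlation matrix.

Step 1 — column means:
  mean(A) = (5 + 2 + 8 + 6) / 4 = 21/4 = 5.25
  mean(B) = (4 + 1 + 5 + 4) / 4 = 14/4 = 3.5

Step 2 — sample variances and covariances s[i,j] = (1/(n-1)) · Σ_k (x_{k,i} - mean_i) · (x_{k,j} - mean_j), with n-1 = 3:
  s[A,A] = ((-0.25)·(-0.25) + (-3.25)·(-3.25) + (2.75)·(2.75) + (0.75)·(0.75)) / 3 = 18.75/3 = 6.25
  s[A,B] = ((-0.25)·(0.5) + (-3.25)·(-2.5) + (2.75)·(1.5) + (0.75)·(0.5)) / 3 = 12.5/3 = 4.1667
  s[B,B] = ((0.5)·(0.5) + (-2.5)·(-2.5) + (1.5)·(1.5) + (0.5)·(0.5)) / 3 = 9/3 = 3
  Sample standard deviations s_i = √(s[i,i]):
  s(A) = √(6.25) = 2.5
  s(B) = √(3) = 1.7321

Step 3 — r_{ij} = s_{ij} / (s_i · s_j):
  r[A,A] = 1 (diagonal).
  r[A,B] = 4.1667 / (2.5 · 1.7321) = 4.1667 / 4.3301 = 0.9623
  r[B,B] = 1 (diagonal).

R is symmetric with unit diagonal. Assembling:

R = [[1, 0.9623],
 [0.9623, 1]]


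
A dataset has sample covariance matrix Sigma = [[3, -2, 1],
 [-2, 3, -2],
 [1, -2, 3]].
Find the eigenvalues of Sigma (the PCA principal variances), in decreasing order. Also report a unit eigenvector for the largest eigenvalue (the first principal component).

Step 1 — characteristic polynomial p(λ) = det(λI - Sigma) = λ³ - tr·λ² + c_1·λ - det, where tr = trace, c_1 = sum of the principal 2×2 minors, det = det(Sigma):
  tr = 3 + 3 + 3 = 9,
  c_1 = (3·3 - (-2)²) + (3·3 - (1)²) + (3·3 - (-2)²) = 5 + 8 + 5 = 18,
  det = 3·(3·3 - (-2)²) - (-2)·((-2)·3 - (-2)·(1)) + (1)·((-2)·(-2) - 3·(1)) = 3·(5) - (-2)·(-4) + (1)·(1) = 8.
  So p(λ) = λ³ - 9λ² + 18λ - 8.
Step 2 — look for an integer root (rational root theorem: any rational root is an integer divisor of 8). Testing λ = 2:
  p(2) = 8 - 36 + 36 - 8 = 0  ✓
  Dividing out (λ - 2): p(λ) = (λ - 2)(λ² - 7λ + 4).
Step 3 — remaining eigenvalues from the quadratic λ² - 7λ + 4 = 0:
  Δ = 7² - 4·4 = 49 - 16 = 33,  λ = (7 ± √33)/2 = (7 ± 5.7446)/2 ≈ 6.3723 or 0.6277.
  Sorted: λ_1 = 6.3723,  λ_2 = 2,  λ_3 = 0.6277  (check: sum = 9 = tr ✓).

Step 4 — unit eigenvector for λ_1 ≈ 6.3723: v spans the null space of (Sigma - λ_1 I), whose rows are
  r_1 = (-3.3723, -2, 1),  r_2 = (-2, -3.3723, -2),  r_3 = (1, -2, -3.3723).
  v is orthogonal to every row, so take v ∝ r_1 × r_2 = ((-2)·(-2) - (1)·(-3.3723), (1)·(-2) - (-3.3723)·(-2), (-3.3723)·(-3.3723) - (-2)·(-2)) ≈ (7.3723, -8.7446, 7.3723).
  Let u = (7.3723, -8.7446, 7.3723).
  ||u|| = √((7.3723)² + (-8.7446)² + (7.3723)²) = √(185.1684) ≈ 13.6077,  v_1 = u/||u|| ≈ (0.5418, -0.6426, 0.5418) (||v_1|| = 1).

λ_1 = 6.3723,  λ_2 = 2,  λ_3 = 0.6277;  v_1 ≈ (0.5418, -0.6426, 0.5418)


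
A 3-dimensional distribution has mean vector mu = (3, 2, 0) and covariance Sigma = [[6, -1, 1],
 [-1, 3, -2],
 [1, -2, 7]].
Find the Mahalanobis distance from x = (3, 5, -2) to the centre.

Step 1 — centre the observation: (x - mu) = (0, 3, -2).

Step 2 — invert Sigma (cofactor / det for 3×3, or solve directly):
  Sigma^{-1} = [[0.1771, 0.0521, -0.0104],
 [0.0521, 0.4271, 0.1146],
 [-0.0104, 0.1146, 0.1771]].

Step 3 — form the quadratic (x - mu)^T · Sigma^{-1} · (x - mu):
  Sigma^{-1} · (x - mu) = (0.1771, 1.0521, -0.0104).
  (x - mu)^T · [Sigma^{-1} · (x - mu)] = (0)·(0.1771) + (3)·(1.0521) + (-2)·(-0.0104) = 3.1771.

Step 4 — take square root: d = √(3.1771) ≈ 1.7824.

d(x, mu) = √(3.1771) ≈ 1.7824


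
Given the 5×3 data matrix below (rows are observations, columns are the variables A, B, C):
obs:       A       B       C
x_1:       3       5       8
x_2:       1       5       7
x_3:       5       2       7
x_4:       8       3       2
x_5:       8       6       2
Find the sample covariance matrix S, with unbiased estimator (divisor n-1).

Step 1 — column means:
  mean(A) = (3 + 1 + 5 + 8 + 8) / 5 = 25/5 = 5
  mean(B) = (5 + 5 + 2 + 3 + 6) / 5 = 21/5 = 4.2
  mean(C) = (8 + 7 + 7 + 2 + 2) / 5 = 26/5 = 5.2

Step 2 — sample covariance S[i,j] = (1/(n-1)) · Σ_k (x_{k,i} - mean_i) · (x_{k,j} - mean_j), with n-1 = 4.
  S[A,A] = ((-2)·(-2) + (-4)·(-4) + (0)·(0) + (3)·(3) + (3)·(3)) / 4 = 38/4 = 9.5
  S[A,B] = ((-2)·(0.8) + (-4)·(0.8) + (0)·(-2.2) + (3)·(-1.2) + (3)·(1.8)) / 4 = -3/4 = -0.75
  S[A,C] = ((-2)·(2.8) + (-4)·(1.8) + (0)·(1.8) + (3)·(-3.2) + (3)·(-3.2)) / 4 = -32/4 = -8
  S[B,B] = ((0.8)·(0.8) + (0.8)·(0.8) + (-2.2)·(-2.2) + (-1.2)·(-1.2) + (1.8)·(1.8)) / 4 = 10.8/4 = 2.7
  S[B,C] = ((0.8)·(2.8) + (0.8)·(1.8) + (-2.2)·(1.8) + (-1.2)·(-3.2) + (1.8)·(-3.2)) / 4 = -2.2/4 = -0.55
  S[C,C] = ((2.8)·(2.8) + (1.8)·(1.8) + (1.8)·(1.8) + (-3.2)·(-3.2) + (-3.2)·(-3.2)) / 4 = 34.8/4 = 8.7

S is symmetric (S[j,i] = S[i,j]). Assembling:

S = [[9.5, -0.75, -8],
 [-0.75, 2.7, -0.55],
 [-8, -0.55, 8.7]]


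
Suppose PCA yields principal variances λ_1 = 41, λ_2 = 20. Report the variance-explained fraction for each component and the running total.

Step 1 — total variance = trace(Sigma) = Σ λ_i = 41 + 20 = 61.

Step 2 — fraction explained by component i = λ_i / Σ λ:
  PC1: 41/61 = 0.6721
  PC2: 20/61 = 0.3279

Step 3 — cumulative fraction after k components = (λ_1 + ... + λ_k) / Σ λ:
  k = 1: 41/61 = 0.6721
  k = 2: (41 + 20)/61 = 61/61 = 1

Summary (fraction, with percent):

explained: PC1 0.6721 (67.21%), PC2 0.3279 (32.79%);  cumulative: 0.6721, 1


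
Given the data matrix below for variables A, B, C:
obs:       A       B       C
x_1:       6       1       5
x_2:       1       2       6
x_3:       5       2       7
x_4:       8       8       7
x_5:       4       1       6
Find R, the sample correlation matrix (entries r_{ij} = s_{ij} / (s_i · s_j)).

Step 1 — column means:
  mean(A) = (6 + 1 + 5 + 8 + 4) / 5 = 24/5 = 4.8
  mean(B) = (1 + 2 + 2 + 8 + 1) / 5 = 14/5 = 2.8
  mean(C) = (5 + 6 + 7 + 7 + 6) / 5 = 31/5 = 6.2

Step 2 — sample variances and covariances s[i,j] = (1/(n-1)) · Σ_k (x_{k,i} - mean_i) · (x_{k,j} - mean_j), with n-1 = 4:
  s[A,A] = ((1.2)·(1.2) + (-3.8)·(-3.8) + (0.2)·(0.2) + (3.2)·(3.2) + (-0.8)·(-0.8)) / 4 = 26.8/4 = 6.7
  s[A,B] = ((1.2)·(-1.8) + (-3.8)·(-0.8) + (0.2)·(-0.8) + (3.2)·(5.2) + (-0.8)·(-1.8)) / 4 = 18.8/4 = 4.7
  s[A,C] = ((1.2)·(-1.2) + (-3.8)·(-0.2) + (0.2)·(0.8) + (3.2)·(0.8) + (-0.8)·(-0.2)) / 4 = 2.2/4 = 0.55
  s[B,B] = ((-1.8)·(-1.8) + (-0.8)·(-0.8) + (-0.8)·(-0.8) + (5.2)·(5.2) + (-1.8)·(-1.8)) / 4 = 34.8/4 = 8.7
  s[B,C] = ((-1.8)·(-1.2) + (-0.8)·(-0.2) + (-0.8)·(0.8) + (5.2)·(0.8) + (-1.8)·(-0.2)) / 4 = 6.2/4 = 1.55
  s[C,C] = ((-1.2)·(-1.2) + (-0.2)·(-0.2) + (0.8)·(0.8) + (0.8)·(0.8) + (-0.2)·(-0.2)) / 4 = 2.8/4 = 0.7
  Sample standard deviations s_i = √(s[i,i]):
  s(A) = √(6.7) = 2.5884
  s(B) = √(8.7) = 2.9496
  s(C) = √(0.7) = 0.8367

Step 3 — r_{ij} = s_{ij} / (s_i · s_j):
  r[A,A] = 1 (diagonal).
  r[A,B] = 4.7 / (2.5884 · 2.9496) = 4.7 / 7.6348 = 0.6156
  r[A,C] = 0.55 / (2.5884 · 0.8367) = 0.55 / 2.1656 = 0.254
  r[B,B] = 1 (diagonal).
  r[B,C] = 1.55 / (2.9496 · 0.8367) = 1.55 / 2.4678 = 0.6281
  r[C,C] = 1 (diagonal).

R is symmetric with unit diagonal. Assembling:

R = [[1, 0.6156, 0.254],
 [0.6156, 1, 0.6281],
 [0.254, 0.6281, 1]]


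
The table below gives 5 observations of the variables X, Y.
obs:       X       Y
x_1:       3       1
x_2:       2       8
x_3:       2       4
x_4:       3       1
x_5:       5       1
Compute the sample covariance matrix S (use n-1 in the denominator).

Step 1 — column means:
  mean(X) = (3 + 2 + 2 + 3 + 5) / 5 = 15/5 = 3
  mean(Y) = (1 + 8 + 4 + 1 + 1) / 5 = 15/5 = 3

Step 2 — sample covariance S[i,j] = (1/(n-1)) · Σ_k (x_{k,i} - mean_i) · (x_{k,j} - mean_j), with n-1 = 4.
  S[X,X] = ((0)·(0) + (-1)·(-1) + (-1)·(-1) + (0)·(0) + (2)·(2)) / 4 = 6/4 = 1.5
  S[X,Y] = ((0)·(-2) + (-1)·(5) + (-1)·(1) + (0)·(-2) + (2)·(-2)) / 4 = -10/4 = -2.5
  S[Y,Y] = ((-2)·(-2) + (5)·(5) + (1)·(1) + (-2)·(-2) + (-2)·(-2)) / 4 = 38/4 = 9.5

S is symmetric (S[j,i] = S[i,j]). Assembling:

S = [[1.5, -2.5],
 [-2.5, 9.5]]


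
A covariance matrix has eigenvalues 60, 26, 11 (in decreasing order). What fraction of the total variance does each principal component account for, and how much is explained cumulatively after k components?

Step 1 — total variance = trace(Sigma) = Σ λ_i = 60 + 26 + 11 = 97.

Step 2 — fraction explained by component i = λ_i / Σ λ:
  PC1: 60/97 = 0.6186
  PC2: 26/97 = 0.268
  PC3: 11/97 = 0.1134

Step 3 — cumulative fraction after k components = (λ_1 + ... + λ_k) / Σ λ:
  k = 1: 60/97 = 0.6186
  k = 2: (60 + 26)/97 = 86/97 = 0.8866
  k = 3: (60 + 26 + 11)/97 = 97/97 = 1

Summary (fraction, with percent):

explained: PC1 0.6186 (61.86%), PC2 0.268 (26.8%), PC3 0.1134 (11.34%);  cumulative: 0.6186, 0.8866, 1


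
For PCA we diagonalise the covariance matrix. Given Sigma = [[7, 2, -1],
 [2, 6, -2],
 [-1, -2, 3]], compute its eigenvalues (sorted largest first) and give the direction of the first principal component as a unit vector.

Step 1 — characteristic polynomial p(λ) = det(λI - Sigma) = λ³ - tr·λ² + c_1·λ - det, where tr = trace, c_1 = sum of the principal 2×2 minors, det = det(Sigma):
  tr = 7 + 6 + 3 = 16,
  c_1 = (7·6 - (2)²) + (7·3 - (-1)²) + (6·3 - (-2)²) = 38 + 20 + 14 = 72,
  det = 7·(6·3 - (-2)²) - (2)·((2)·3 - (-2)·(-1)) + (-1)·((2)·(-2) - 6·(-1)) = 7·(14) - (2)·(4) + (-1)·(2) = 88.
  So p(λ) = λ³ - 16λ² + 72λ - 88.
Step 2 — look for an integer root (rational root theorem: any rational root is an integer divisor of 88). Testing λ = 2:
  p(2) = 8 - 64 + 144 - 88 = 0  ✓
  Dividing out (λ - 2): p(λ) = (λ - 2)(λ² - 14λ + 44).
Step 3 — remaining eigenvalues from the quadratic λ² - 14λ + 44 = 0:
  Δ = 14² - 4·44 = 196 - 176 = 20,  λ = (14 ± √20)/2 = (14 ± 4.4721)/2 ≈ 9.2361 or 4.7639.
  Sorted: λ_1 = 9.2361,  λ_2 = 4.7639,  λ_3 = 2  (check: sum = 16 = tr ✓).

Step 4 — unit eigenvector for λ_1 ≈ 9.2361: v spans the null space of (Sigma - λ_1 I), whose rows are
  r_1 = (-2.2361, 2, -1),  r_2 = (2, -3.2361, -2),  r_3 = (-1, -2, -6.2361).
  v is orthogonal to every row, so take v ∝ r_1 × r_2 = ((2)·(-2) - (-1)·(-3.2361), (-1)·(2) - (-2.2361)·(-2), (-2.2361)·(-3.2361) - (2)·(2)) ≈ (-7.2361, -6.4721, 3.2361).
  Rescale (multiply by -1 so the first nonzero entry is positive): u = (7.2361, 6.4721, -3.2361).
  ||u|| = √((7.2361)² + (6.4721)² + (-3.2361)²) = √(104.7214) ≈ 10.2333,  v_1 = u/||u|| ≈ (0.7071, 0.6325, -0.3162) (||v_1|| = 1).

λ_1 = 9.2361,  λ_2 = 4.7639,  λ_3 = 2;  v_1 ≈ (0.7071, 0.6325, -0.3162)


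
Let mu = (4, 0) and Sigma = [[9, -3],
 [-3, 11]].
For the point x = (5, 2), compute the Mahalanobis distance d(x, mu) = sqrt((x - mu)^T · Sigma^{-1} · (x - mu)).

Step 1 — centre the observation: (x - mu) = (1, 2).

Step 2 — invert Sigma. det(Sigma) = 9·11 - (-3)² = 90.
  Sigma^{-1} = (1/det) · [[d, -b], [-b, a]] = [[0.1222, 0.0333],
 [0.0333, 0.1]].

Step 3 — form the quadratic (x - mu)^T · Sigma^{-1} · (x - mu):
  Sigma^{-1} · (x - mu) = (0.1889, 0.2333).
  (x - mu)^T · [Sigma^{-1} · (x - mu)] = (1)·(0.1889) + (2)·(0.2333) = 0.6556.

Step 4 — take square root: d = √(0.6556) ≈ 0.8097.

d(x, mu) = √(0.6556) ≈ 0.8097


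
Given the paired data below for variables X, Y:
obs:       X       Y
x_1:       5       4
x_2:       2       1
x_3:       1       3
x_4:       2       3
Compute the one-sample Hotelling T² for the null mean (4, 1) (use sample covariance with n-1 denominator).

Step 1 — sample mean vector:
  mean(X) = (5 + 2 + 1 + 2) / 4 = 10/4 = 2.5
  mean(Y) = (4 + 1 + 3 + 3) / 4 = 11/4 = 2.75
  x̄ = (2.5, 2.75),  deviation x̄ - mu_0 = (2.5, 2.75) - (4, 1) = (-1.5, 1.75).

Step 2 — sample covariance matrix, S[i,j] = (1/(n-1)) · Σ_k (x_{k,i} - mean_i) · (x_{k,j} - mean_j), divisor n-1 = 3:
  S[X,X] = ((2.5)·(2.5) + (-0.5)·(-0.5) + (-1.5)·(-1.5) + (-0.5)·(-0.5)) / 3 = 9/3 = 3
  S[X,Y] = ((2.5)·(1.25) + (-0.5)·(-1.75) + (-1.5)·(0.25) + (-0.5)·(0.25)) / 3 = 3.5/3 = 1.1667
  S[Y,Y] = ((1.25)·(1.25) + (-1.75)·(-1.75) + (0.25)·(0.25) + (0.25)·(0.25)) / 3 = 4.75/3 = 1.5833
  S = [[3, 1.1667],
 [1.1667, 1.5833]].

Step 3 — invert S. det(S) = 3·1.5833 - (1.1667)² = 3.3889.
  S^{-1} = (1/det) · [[d, -b], [-b, a]] = [[0.4672, -0.3443],
 [-0.3443, 0.8852]].

Step 4 — quadratic form (x̄ - mu_0)^T · S^{-1} · (x̄ - mu_0):
  S^{-1} · (x̄ - mu_0) = (-1.3033, 2.0656),
  (x̄ - mu_0)^T · [...] = (-1.5)·(-1.3033) + (1.75)·(2.0656) = 5.5697.

Step 5 — scale by n: T² = 4 · 5.5697 = 22.2787.

T² ≈ 22.2787


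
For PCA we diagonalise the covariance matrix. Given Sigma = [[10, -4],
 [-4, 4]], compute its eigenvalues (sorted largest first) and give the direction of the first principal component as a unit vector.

Step 1 — characteristic polynomial of 2×2 Sigma:
  det(Sigma - λI) = λ² - trace · λ + det = 0.
  trace = 10 + 4 = 14, det = 10·4 - (-4)² = 24.
Step 2 — discriminant:
  Δ = trace² - 4·det = 196 - 96 = 100.
Step 3 — eigenvalues:
  λ = (trace ± √Δ)/2 = (14 ± 10)/2,
  λ_1 = 12,  λ_2 = 2.

Step 4 — unit eigenvector for λ_1: solve (Sigma - λ_1 I)v = 0. First row:
  (10 - 12)·v_x + (-4)·v_y = 0, i.e. (-2)·v_x + (-4)·v_y = 0,
  so v ∝ (b, λ_1 - a) = (-4, 2); multiply by -1 so the first entry is positive: u = (4, -2).
  ||u|| = √((4)² + (-2)²) = √(20) ≈ 4.4721,
  v_1 = u/||u|| ≈ (0.8944, -0.4472) (||v_1|| = 1).

λ_1 = 12,  λ_2 = 2;  v_1 ≈ (0.8944, -0.4472)


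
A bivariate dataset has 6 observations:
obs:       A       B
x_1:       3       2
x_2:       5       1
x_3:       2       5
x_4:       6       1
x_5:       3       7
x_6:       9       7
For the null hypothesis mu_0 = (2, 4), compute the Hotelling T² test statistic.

Step 1 — sample mean vector:
  mean(A) = (3 + 5 + 2 + 6 + 3 + 9) / 6 = 28/6 = 4.6667
  mean(B) = (2 + 1 + 5 + 1 + 7 + 7) / 6 = 23/6 = 3.8333
  x̄ = (4.6667, 3.8333),  deviation x̄ - mu_0 = (4.6667, 3.8333) - (2, 4) = (2.6667, -0.1667).

Step 2 — sample covariance matrix, S[i,j] = (1/(n-1)) · Σ_k (x_{k,i} - mean_i) · (x_{k,j} - mean_j), divisor n-1 = 5:
  S[A,A] = ((-1.6667)·(-1.6667) + (0.3333)·(0.3333) + (-2.6667)·(-2.6667) + (1.3333)·(1.3333) + (-1.6667)·(-1.6667) + (4.3333)·(4.3333)) / 5 = 33.3333/5 = 6.6667
  S[A,B] = ((-1.6667)·(-1.8333) + (0.3333)·(-2.8333) + (-2.6667)·(1.1667) + (1.3333)·(-2.8333) + (-1.6667)·(3.1667) + (4.3333)·(3.1667)) / 5 = 3.6667/5 = 0.7333
  S[B,B] = ((-1.8333)·(-1.8333) + (-2.8333)·(-2.8333) + (1.1667)·(1.1667) + (-2.8333)·(-2.8333) + (3.1667)·(3.1667) + (3.1667)·(3.1667)) / 5 = 40.8333/5 = 8.1667
  S = [[6.6667, 0.7333],
 [0.7333, 8.1667]].

Step 3 — invert S. det(S) = 6.6667·8.1667 - (0.7333)² = 53.9067.
  S^{-1} = (1/det) · [[d, -b], [-b, a]] = [[0.1515, -0.0136],
 [-0.0136, 0.1237]].

Step 4 — quadratic form (x̄ - mu_0)^T · S^{-1} · (x̄ - mu_0):
  S^{-1} · (x̄ - mu_0) = (0.4063, -0.0569),
  (x̄ - mu_0)^T · [...] = (2.6667)·(0.4063) + (-0.1667)·(-0.0569) = 1.0928.

Step 5 — scale by n: T² = 6 · 1.0928 = 6.557.

T² ≈ 6.557


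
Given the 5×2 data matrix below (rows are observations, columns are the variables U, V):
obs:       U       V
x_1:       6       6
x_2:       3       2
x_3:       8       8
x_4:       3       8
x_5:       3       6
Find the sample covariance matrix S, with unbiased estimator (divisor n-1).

Step 1 — column means:
  mean(U) = (6 + 3 + 8 + 3 + 3) / 5 = 23/5 = 4.6
  mean(V) = (6 + 2 + 8 + 8 + 6) / 5 = 30/5 = 6

Step 2 — sample covariance S[i,j] = (1/(n-1)) · Σ_k (x_{k,i} - mean_i) · (x_{k,j} - mean_j), with n-1 = 4.
  S[U,U] = ((1.4)·(1.4) + (-1.6)·(-1.6) + (3.4)·(3.4) + (-1.6)·(-1.6) + (-1.6)·(-1.6)) / 4 = 21.2/4 = 5.3
  S[U,V] = ((1.4)·(0) + (-1.6)·(-4) + (3.4)·(2) + (-1.6)·(2) + (-1.6)·(0)) / 4 = 10/4 = 2.5
  S[V,V] = ((0)·(0) + (-4)·(-4) + (2)·(2) + (2)·(2) + (0)·(0)) / 4 = 24/4 = 6

S is symmetric (S[j,i] = S[i,j]). Assembling:

S = [[5.3, 2.5],
 [2.5, 6]]


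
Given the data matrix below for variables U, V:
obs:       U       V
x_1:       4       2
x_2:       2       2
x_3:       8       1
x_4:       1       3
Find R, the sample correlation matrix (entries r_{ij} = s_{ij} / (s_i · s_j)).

Step 1 — column means:
  mean(U) = (4 + 2 + 8 + 1) / 4 = 15/4 = 3.75
  mean(V) = (2 + 2 + 1 + 3) / 4 = 8/4 = 2

Step 2 — sample variances and covariances s[i,j] = (1/(n-1)) · Σ_k (x_{k,i} - mean_i) · (x_{k,j} - mean_j), with n-1 = 3:
  s[U,U] = ((0.25)·(0.25) + (-1.75)·(-1.75) + (4.25)·(4.25) + (-2.75)·(-2.75)) / 3 = 28.75/3 = 9.5833
  s[U,V] = ((0.25)·(0) + (-1.75)·(0) + (4.25)·(-1) + (-2.75)·(1)) / 3 = -7/3 = -2.3333
  s[V,V] = ((0)·(0) + (0)·(0) + (-1)·(-1) + (1)·(1)) / 3 = 2/3 = 0.6667
  Sample standard deviations s_i = √(s[i,i]):
  s(U) = √(9.5833) = 3.0957
  s(V) = √(0.6667) = 0.8165

Step 3 — r_{ij} = s_{ij} / (s_i · s_j):
  r[U,U] = 1 (diagonal).
  r[U,V] = -2.3333 / (3.0957 · 0.8165) = -2.3333 / 2.5276 = -0.9231
  r[V,V] = 1 (diagonal).

R is symmetric with unit diagonal. Assembling:

R = [[1, -0.9231],
 [-0.9231, 1]]


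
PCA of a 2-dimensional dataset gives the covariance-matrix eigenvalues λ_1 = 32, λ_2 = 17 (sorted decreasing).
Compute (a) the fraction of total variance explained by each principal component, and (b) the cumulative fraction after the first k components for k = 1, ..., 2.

Step 1 — total variance = trace(Sigma) = Σ λ_i = 32 + 17 = 49.

Step 2 — fraction explained by component i = λ_i / Σ λ:
  PC1: 32/49 = 0.6531
  PC2: 17/49 = 0.3469

Step 3 — cumulative fraction after k components = (λ_1 + ... + λ_k) / Σ λ:
  k = 1: 32/49 = 0.6531
  k = 2: (32 + 17)/49 = 49/49 = 1

Summary (fraction, with percent):

explained: PC1 0.6531 (65.31%), PC2 0.3469 (34.69%);  cumulative: 0.6531, 1


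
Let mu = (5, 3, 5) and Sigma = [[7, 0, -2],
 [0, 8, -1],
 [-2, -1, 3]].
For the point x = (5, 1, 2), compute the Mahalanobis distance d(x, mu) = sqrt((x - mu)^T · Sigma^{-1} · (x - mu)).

Step 1 — centre the observation: (x - mu) = (0, -2, -3).

Step 2 — invert Sigma (cofactor / det for 3×3, or solve directly):
  Sigma^{-1} = [[0.1783, 0.0155, 0.124],
 [0.0155, 0.1318, 0.0543],
 [0.124, 0.0543, 0.4341]].

Step 3 — form the quadratic (x - mu)^T · Sigma^{-1} · (x - mu):
  Sigma^{-1} · (x - mu) = (-0.4031, -0.4264, -1.4109).
  (x - mu)^T · [Sigma^{-1} · (x - mu)] = (0)·(-0.4031) + (-2)·(-0.4264) + (-3)·(-1.4109) = 5.0853.

Step 4 — take square root: d = √(5.0853) ≈ 2.2551.

d(x, mu) = √(5.0853) ≈ 2.2551


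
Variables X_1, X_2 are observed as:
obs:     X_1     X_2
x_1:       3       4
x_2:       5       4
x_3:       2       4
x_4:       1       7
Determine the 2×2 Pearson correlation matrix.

Step 1 — column means:
  mean(X_1) = (3 + 5 + 2 + 1) / 4 = 11/4 = 2.75
  mean(X_2) = (4 + 4 + 4 + 7) / 4 = 19/4 = 4.75

Step 2 — sample variances and covariances s[i,j] = (1/(n-1)) · Σ_k (x_{k,i} - mean_i) · (x_{k,j} - mean_j), with n-1 = 3:
  s[X_1,X_1] = ((0.25)·(0.25) + (2.25)·(2.25) + (-0.75)·(-0.75) + (-1.75)·(-1.75)) / 3 = 8.75/3 = 2.9167
  s[X_1,X_2] = ((0.25)·(-0.75) + (2.25)·(-0.75) + (-0.75)·(-0.75) + (-1.75)·(2.25)) / 3 = -5.25/3 = -1.75
  s[X_2,X_2] = ((-0.75)·(-0.75) + (-0.75)·(-0.75) + (-0.75)·(-0.75) + (2.25)·(2.25)) / 3 = 6.75/3 = 2.25
  Sample standard deviations s_i = √(s[i,i]):
  s(X_1) = √(2.9167) = 1.7078
  s(X_2) = √(2.25) = 1.5

Step 3 — r_{ij} = s_{ij} / (s_i · s_j):
  r[X_1,X_1] = 1 (diagonal).
  r[X_1,X_2] = -1.75 / (1.7078 · 1.5) = -1.75 / 2.5617 = -0.6831
  r[X_2,X_2] = 1 (diagonal).

R is symmetric with unit diagonal. Assembling:

R = [[1, -0.6831],
 [-0.6831, 1]]


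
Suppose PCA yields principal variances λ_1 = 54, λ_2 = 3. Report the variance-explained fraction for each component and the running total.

Step 1 — total variance = trace(Sigma) = Σ λ_i = 54 + 3 = 57.

Step 2 — fraction explained by component i = λ_i / Σ λ:
  PC1: 54/57 = 0.9474
  PC2: 3/57 = 0.0526

Step 3 — cumulative fraction after k components = (λ_1 + ... + λ_k) / Σ λ:
  k = 1: 54/57 = 0.9474
  k = 2: (54 + 3)/57 = 57/57 = 1

Summary (fraction, with percent):

explained: PC1 0.9474 (94.74%), PC2 0.0526 (5.26%);  cumulative: 0.9474, 1


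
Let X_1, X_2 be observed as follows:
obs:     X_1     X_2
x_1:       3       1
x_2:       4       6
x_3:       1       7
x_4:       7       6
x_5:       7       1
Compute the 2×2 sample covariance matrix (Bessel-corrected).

Step 1 — column means:
  mean(X_1) = (3 + 4 + 1 + 7 + 7) / 5 = 22/5 = 4.4
  mean(X_2) = (1 + 6 + 7 + 6 + 1) / 5 = 21/5 = 4.2

Step 2 — sample covariance S[i,j] = (1/(n-1)) · Σ_k (x_{k,i} - mean_i) · (x_{k,j} - mean_j), with n-1 = 4.
  S[X_1,X_1] = ((-1.4)·(-1.4) + (-0.4)·(-0.4) + (-3.4)·(-3.4) + (2.6)·(2.6) + (2.6)·(2.6)) / 4 = 27.2/4 = 6.8
  S[X_1,X_2] = ((-1.4)·(-3.2) + (-0.4)·(1.8) + (-3.4)·(2.8) + (2.6)·(1.8) + (2.6)·(-3.2)) / 4 = -9.4/4 = -2.35
  S[X_2,X_2] = ((-3.2)·(-3.2) + (1.8)·(1.8) + (2.8)·(2.8) + (1.8)·(1.8) + (-3.2)·(-3.2)) / 4 = 34.8/4 = 8.7

S is symmetric (S[j,i] = S[i,j]). Assembling:

S = [[6.8, -2.35],
 [-2.35, 8.7]]


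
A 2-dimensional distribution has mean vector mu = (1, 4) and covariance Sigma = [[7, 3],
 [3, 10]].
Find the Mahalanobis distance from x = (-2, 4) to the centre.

Step 1 — centre the observation: (x - mu) = (-3, 0).

Step 2 — invert Sigma. det(Sigma) = 7·10 - (3)² = 61.
  Sigma^{-1} = (1/det) · [[d, -b], [-b, a]] = [[0.1639, -0.0492],
 [-0.0492, 0.1148]].

Step 3 — form the quadratic (x - mu)^T · Sigma^{-1} · (x - mu):
  Sigma^{-1} · (x - mu) = (-0.4918, 0.1475).
  (x - mu)^T · [Sigma^{-1} · (x - mu)] = (-3)·(-0.4918) + (0)·(0.1475) = 1.4754.

Step 4 — take square root: d = √(1.4754) ≈ 1.2147.

d(x, mu) = √(1.4754) ≈ 1.2147


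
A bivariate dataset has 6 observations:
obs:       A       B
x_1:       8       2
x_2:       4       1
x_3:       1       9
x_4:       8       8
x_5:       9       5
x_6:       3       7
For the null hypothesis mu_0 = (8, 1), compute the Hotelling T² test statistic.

Step 1 — sample mean vector:
  mean(A) = (8 + 4 + 1 + 8 + 9 + 3) / 6 = 33/6 = 5.5
  mean(B) = (2 + 1 + 9 + 8 + 5 + 7) / 6 = 32/6 = 5.3333
  x̄ = (5.5, 5.3333),  deviation x̄ - mu_0 = (5.5, 5.3333) - (8, 1) = (-2.5, 4.3333).

Step 2 — sample covariance matrix, S[i,j] = (1/(n-1)) · Σ_k (x_{k,i} - mean_i) · (x_{k,j} - mean_j), divisor n-1 = 5:
  S[A,A] = ((2.5)·(2.5) + (-1.5)·(-1.5) + (-4.5)·(-4.5) + (2.5)·(2.5) + (3.5)·(3.5) + (-2.5)·(-2.5)) / 5 = 53.5/5 = 10.7
  S[A,B] = ((2.5)·(-3.3333) + (-1.5)·(-4.3333) + (-4.5)·(3.6667) + (2.5)·(2.6667) + (3.5)·(-0.3333) + (-2.5)·(1.6667)) / 5 = -17/5 = -3.4
  S[B,B] = ((-3.3333)·(-3.3333) + (-4.3333)·(-4.3333) + (3.6667)·(3.6667) + (2.6667)·(2.6667) + (-0.3333)·(-0.3333) + (1.6667)·(1.6667)) / 5 = 53.3333/5 = 10.6667
  S = [[10.7, -3.4],
 [-3.4, 10.6667]].

Step 3 — invert S. det(S) = 10.7·10.6667 - (-3.4)² = 102.5733.
  S^{-1} = (1/det) · [[d, -b], [-b, a]] = [[0.104, 0.0331],
 [0.0331, 0.1043]].

Step 4 — quadratic form (x̄ - mu_0)^T · S^{-1} · (x̄ - mu_0):
  S^{-1} · (x̄ - mu_0) = (-0.1163, 0.3692),
  (x̄ - mu_0)^T · [...] = (-2.5)·(-0.1163) + (4.3333)·(0.3692) = 1.8906.

Step 5 — scale by n: T² = 6 · 1.8906 = 11.3434.

T² ≈ 11.3434


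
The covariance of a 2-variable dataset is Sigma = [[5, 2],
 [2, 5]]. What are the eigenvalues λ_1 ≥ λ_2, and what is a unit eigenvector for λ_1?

Step 1 — characteristic polynomial of 2×2 Sigma:
  det(Sigma - λI) = λ² - trace · λ + det = 0.
  trace = 5 + 5 = 10, det = 5·5 - (2)² = 21.
Step 2 — discriminant:
  Δ = trace² - 4·det = 100 - 84 = 16.
Step 3 — eigenvalues:
  λ = (trace ± √Δ)/2 = (10 ± 4)/2,
  λ_1 = 7,  λ_2 = 3.

Step 4 — unit eigenvector for λ_1: solve (Sigma - λ_1 I)v = 0. First row:
  (5 - 7)·v_x + (2)·v_y = 0, i.e. (-2)·v_x + (2)·v_y = 0,
  so v ∝ (b, λ_1 - a) = (2, 2) = u.
  ||u|| = √((2)² + (2)²) = √(8) ≈ 2.8284,
  v_1 = u/||u|| ≈ (0.7071, 0.7071) (||v_1|| = 1).

λ_1 = 7,  λ_2 = 3;  v_1 ≈ (0.7071, 0.7071)


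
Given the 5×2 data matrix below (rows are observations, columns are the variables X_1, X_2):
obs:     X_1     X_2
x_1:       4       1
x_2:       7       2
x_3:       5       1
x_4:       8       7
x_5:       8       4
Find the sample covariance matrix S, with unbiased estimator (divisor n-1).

Step 1 — column means:
  mean(X_1) = (4 + 7 + 5 + 8 + 8) / 5 = 32/5 = 6.4
  mean(X_2) = (1 + 2 + 1 + 7 + 4) / 5 = 15/5 = 3

Step 2 — sample covariance S[i,j] = (1/(n-1)) · Σ_k (x_{k,i} - mean_i) · (x_{k,j} - mean_j), with n-1 = 4.
  S[X_1,X_1] = ((-2.4)·(-2.4) + (0.6)·(0.6) + (-1.4)·(-1.4) + (1.6)·(1.6) + (1.6)·(1.6)) / 4 = 13.2/4 = 3.3
  S[X_1,X_2] = ((-2.4)·(-2) + (0.6)·(-1) + (-1.4)·(-2) + (1.6)·(4) + (1.6)·(1)) / 4 = 15/4 = 3.75
  S[X_2,X_2] = ((-2)·(-2) + (-1)·(-1) + (-2)·(-2) + (4)·(4) + (1)·(1)) / 4 = 26/4 = 6.5

S is symmetric (S[j,i] = S[i,j]). Assembling:

S = [[3.3, 3.75],
 [3.75, 6.5]]


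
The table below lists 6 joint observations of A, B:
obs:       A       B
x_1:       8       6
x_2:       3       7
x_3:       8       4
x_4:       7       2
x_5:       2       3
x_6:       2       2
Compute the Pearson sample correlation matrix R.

Step 1 — column means:
  mean(A) = (8 + 3 + 8 + 7 + 2 + 2) / 6 = 30/6 = 5
  mean(B) = (6 + 7 + 4 + 2 + 3 + 2) / 6 = 24/6 = 4

Step 2 — sample variances and covariances s[i,j] = (1/(n-1)) · Σ_k (x_{k,i} - mean_i) · (x_{k,j} - mean_j), with n-1 = 5:
  s[A,A] = ((3)·(3) + (-2)·(-2) + (3)·(3) + (2)·(2) + (-3)·(-3) + (-3)·(-3)) / 5 = 44/5 = 8.8
  s[A,B] = ((3)·(2) + (-2)·(3) + (3)·(0) + (2)·(-2) + (-3)·(-1) + (-3)·(-2)) / 5 = 5/5 = 1
  s[B,B] = ((2)·(2) + (3)·(3) + (0)·(0) + (-2)·(-2) + (-1)·(-1) + (-2)·(-2)) / 5 = 22/5 = 4.4
  Sample standard deviations s_i = √(s[i,i]):
  s(A) = √(8.8) = 2.9665
  s(B) = √(4.4) = 2.0976

Step 3 — r_{ij} = s_{ij} / (s_i · s_j):
  r[A,A] = 1 (diagonal).
  r[A,B] = 1 / (2.9665 · 2.0976) = 1 / 6.2225 = 0.1607
  r[B,B] = 1 (diagonal).

R is symmetric with unit diagonal. Assembling:

R = [[1, 0.1607],
 [0.1607, 1]]


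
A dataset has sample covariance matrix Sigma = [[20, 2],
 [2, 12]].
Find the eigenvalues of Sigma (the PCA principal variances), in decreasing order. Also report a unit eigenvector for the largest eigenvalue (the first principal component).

Step 1 — characteristic polynomial of 2×2 Sigma:
  det(Sigma - λI) = λ² - trace · λ + det = 0.
  trace = 20 + 12 = 32, det = 20·12 - (2)² = 236.
Step 2 — discriminant:
  Δ = trace² - 4·det = 1024 - 944 = 80.
Step 3 — eigenvalues:
  λ = (trace ± √Δ)/2 = (32 ± 8.9443)/2,
  λ_1 = 20.4721,  λ_2 = 11.5279.

Step 4 — unit eigenvector for λ_1: solve (Sigma - λ_1 I)v = 0. First row:
  (20 - 20.4721)·v_x + (2)·v_y = 0, i.e. (-0.4721)·v_x + (2)·v_y = 0,
  so v ∝ (b, λ_1 - a) = (2, 0.4721) = u.
  ||u|| = √((2)² + (0.4721)²) = √(4.2229) ≈ 2.055,
  v_1 = u/||u|| ≈ (0.9732, 0.2298) (||v_1|| = 1).

λ_1 = 20.4721,  λ_2 = 11.5279;  v_1 ≈ (0.9732, 0.2298)


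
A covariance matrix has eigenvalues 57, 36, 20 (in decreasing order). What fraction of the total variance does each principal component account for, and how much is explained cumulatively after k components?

Step 1 — total variance = trace(Sigma) = Σ λ_i = 57 + 36 + 20 = 113.

Step 2 — fraction explained by component i = λ_i / Σ λ:
  PC1: 57/113 = 0.5044
  PC2: 36/113 = 0.3186
  PC3: 20/113 = 0.177

Step 3 — cumulative fraction after k components = (λ_1 + ... + λ_k) / Σ λ:
  k = 1: 57/113 = 0.5044
  k = 2: (57 + 36)/113 = 93/113 = 0.823
  k = 3: (57 + 36 + 20)/113 = 113/113 = 1

Summary (fraction, with percent):

explained: PC1 0.5044 (50.44%), PC2 0.3186 (31.86%), PC3 0.177 (17.7%);  cumulative: 0.5044, 0.823, 1


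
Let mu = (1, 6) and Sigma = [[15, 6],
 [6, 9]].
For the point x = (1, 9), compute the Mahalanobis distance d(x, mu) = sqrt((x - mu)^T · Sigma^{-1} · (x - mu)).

Step 1 — centre the observation: (x - mu) = (0, 3).

Step 2 — invert Sigma. det(Sigma) = 15·9 - (6)² = 99.
  Sigma^{-1} = (1/det) · [[d, -b], [-b, a]] = [[0.0909, -0.0606],
 [-0.0606, 0.1515]].

Step 3 — form the quadratic (x - mu)^T · Sigma^{-1} · (x - mu):
  Sigma^{-1} · (x - mu) = (-0.1818, 0.4545).
  (x - mu)^T · [Sigma^{-1} · (x - mu)] = (0)·(-0.1818) + (3)·(0.4545) = 1.3636.

Step 4 — take square root: d = √(1.3636) ≈ 1.1677.

d(x, mu) = √(1.3636) ≈ 1.1677


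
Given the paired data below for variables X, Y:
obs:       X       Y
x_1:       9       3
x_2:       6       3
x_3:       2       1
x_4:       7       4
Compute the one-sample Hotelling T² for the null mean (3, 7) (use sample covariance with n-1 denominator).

Step 1 — sample mean vector:
  mean(X) = (9 + 6 + 2 + 7) / 4 = 24/4 = 6
  mean(Y) = (3 + 3 + 1 + 4) / 4 = 11/4 = 2.75
  x̄ = (6, 2.75),  deviation x̄ - mu_0 = (6, 2.75) - (3, 7) = (3, -4.25).

Step 2 — sample covariance matrix, S[i,j] = (1/(n-1)) · Σ_k (x_{k,i} - mean_i) · (x_{k,j} - mean_j), divisor n-1 = 3:
  S[X,X] = ((3)·(3) + (0)·(0) + (-4)·(-4) + (1)·(1)) / 3 = 26/3 = 8.6667
  S[X,Y] = ((3)·(0.25) + (0)·(0.25) + (-4)·(-1.75) + (1)·(1.25)) / 3 = 9/3 = 3
  S[Y,Y] = ((0.25)·(0.25) + (0.25)·(0.25) + (-1.75)·(-1.75) + (1.25)·(1.25)) / 3 = 4.75/3 = 1.5833
  S = [[8.6667, 3],
 [3, 1.5833]].

Step 3 — invert S. det(S) = 8.6667·1.5833 - (3)² = 4.7222.
  S^{-1} = (1/det) · [[d, -b], [-b, a]] = [[0.3353, -0.6353],
 [-0.6353, 1.8353]].

Step 4 — quadratic form (x̄ - mu_0)^T · S^{-1} · (x̄ - mu_0):
  S^{-1} · (x̄ - mu_0) = (3.7059, -9.7059),
  (x̄ - mu_0)^T · [...] = (3)·(3.7059) + (-4.25)·(-9.7059) = 52.3676.

Step 5 — scale by n: T² = 4 · 52.3676 = 209.4706.

T² ≈ 209.4706


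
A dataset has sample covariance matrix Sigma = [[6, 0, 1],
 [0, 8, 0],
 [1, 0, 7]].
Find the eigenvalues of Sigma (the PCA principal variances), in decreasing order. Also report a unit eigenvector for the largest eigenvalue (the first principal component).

Step 1 — characteristic polynomial p(λ) = det(λI - Sigma) = λ³ - tr·λ² + c_1·λ - det, where tr = trace, c_1 = sum of the principal 2×2 minors, det = det(Sigma):
  tr = 6 + 8 + 7 = 21,
  c_1 = (6·8 - (0)²) + (6·7 - (1)²) + (8·7 - (0)²) = 48 + 41 + 56 = 145,
  det = 6·(8·7 - (0)²) - (0)·((0)·7 - (0)·(1)) + (1)·((0)·(0) - 8·(1)) = 6·(56) - (0)·(0) + (1)·(-8) = 328.
  So p(λ) = λ³ - 21λ² + 145λ - 328.
Step 2 — look for an integer root (rational root theorem: any rational root is an integer divisor of 328). Testing λ = 8:
  p(8) = 512 - 1344 + 1160 - 328 = 0  ✓
  Dividing out (λ - 8): p(λ) = (λ - 8)(λ² - 13λ + 41).
Step 3 — remaining eigenvalues from the quadratic λ² - 13λ + 41 = 0:
  Δ = 13² - 4·41 = 169 - 164 = 5,  λ = (13 ± √5)/2 = (13 ± 2.2361)/2 ≈ 7.618 or 5.382.
  Sorted: λ_1 = 8,  λ_2 = 7.618,  λ_3 = 5.382  (check: sum = 21 = tr ✓).

Step 4 — unit eigenvector for λ_1 = 8: v spans the null space of (Sigma - λ_1 I), whose rows are
  r_1 = (-2, 0, 1),  r_2 = (0, 0, 0),  r_3 = (1, 0, -1).
  v is orthogonal to every row, so take v ∝ r_1 × r_3 = ((0)·(-1) - (1)·(0), (1)·(1) - (-2)·(-1), (-2)·(0) - (0)·(1)) = (0, -1, 0).
  Rescale (multiply by -1 so the first nonzero entry is positive): u = (0, 1, 0).
  ||u|| = √((0)² + (1)² + (0)²) = √(1) = 1,  v_1 = u/||u|| ≈ (0, 1, 0) (||v_1|| = 1).

λ_1 = 8,  λ_2 = 7.618,  λ_3 = 5.382;  v_1 ≈ (0, 1, 0)


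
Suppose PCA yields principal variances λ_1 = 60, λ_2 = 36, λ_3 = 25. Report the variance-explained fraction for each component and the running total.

Step 1 — total variance = trace(Sigma) = Σ λ_i = 60 + 36 + 25 = 121.

Step 2 — fraction explained by component i = λ_i / Σ λ:
  PC1: 60/121 = 0.4959
  PC2: 36/121 = 0.2975
  PC3: 25/121 = 0.2066

Step 3 — cumulative fraction after k components = (λ_1 + ... + λ_k) / Σ λ:
  k = 1: 60/121 = 0.4959
  k = 2: (60 + 36)/121 = 96/121 = 0.7934
  k = 3: (60 + 36 + 25)/121 = 121/121 = 1

Summary (fraction, with percent):

explained: PC1 0.4959 (49.59%), PC2 0.2975 (29.75%), PC3 0.2066 (20.66%);  cumulative: 0.4959, 0.7934, 1


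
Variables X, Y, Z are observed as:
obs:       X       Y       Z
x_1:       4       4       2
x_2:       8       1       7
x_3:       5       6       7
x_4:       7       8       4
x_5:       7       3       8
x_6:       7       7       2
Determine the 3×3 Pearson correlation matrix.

Step 1 — column means:
  mean(X) = (4 + 8 + 5 + 7 + 7 + 7) / 6 = 38/6 = 6.3333
  mean(Y) = (4 + 1 + 6 + 8 + 3 + 7) / 6 = 29/6 = 4.8333
  mean(Z) = (2 + 7 + 7 + 4 + 8 + 2) / 6 = 30/6 = 5

Step 2 — sample variances and covariances s[i,j] = (1/(n-1)) · Σ_k (x_{k,i} - mean_i) · (x_{k,j} - mean_j), with n-1 = 5:
  s[X,X] = ((-2.3333)·(-2.3333) + (1.6667)·(1.6667) + (-1.3333)·(-1.3333) + (0.6667)·(0.6667) + (0.6667)·(0.6667) + (0.6667)·(0.6667)) / 5 = 11.3333/5 = 2.2667
  s[X,Y] = ((-2.3333)·(-0.8333) + (1.6667)·(-3.8333) + (-1.3333)·(1.1667) + (0.6667)·(3.1667) + (0.6667)·(-1.8333) + (0.6667)·(2.1667)) / 5 = -3.6667/5 = -0.7333
  s[X,Z] = ((-2.3333)·(-3) + (1.6667)·(2) + (-1.3333)·(2) + (0.6667)·(-1) + (0.6667)·(3) + (0.6667)·(-3)) / 5 = 7/5 = 1.4
  s[Y,Y] = ((-0.8333)·(-0.8333) + (-3.8333)·(-3.8333) + (1.1667)·(1.1667) + (3.1667)·(3.1667) + (-1.8333)·(-1.8333) + (2.1667)·(2.1667)) / 5 = 34.8333/5 = 6.9667
  s[Y,Z] = ((-0.8333)·(-3) + (-3.8333)·(2) + (1.1667)·(2) + (3.1667)·(-1) + (-1.8333)·(3) + (2.1667)·(-3)) / 5 = -18/5 = -3.6
  s[Z,Z] = ((-3)·(-3) + (2)·(2) + (2)·(2) + (-1)·(-1) + (3)·(3) + (-3)·(-3)) / 5 = 36/5 = 7.2
  Sample standard deviations s_i = √(s[i,i]):
  s(X) = √(2.2667) = 1.5055
  s(Y) = √(6.9667) = 2.6394
  s(Z) = √(7.2) = 2.6833

Step 3 — r_{ij} = s_{ij} / (s_i · s_j):
  r[X,X] = 1 (diagonal).
  r[X,Y] = -0.7333 / (1.5055 · 2.6394) = -0.7333 / 3.9738 = -0.1845
  r[X,Z] = 1.4 / (1.5055 · 2.6833) = 1.4 / 4.0398 = 0.3466
  r[Y,Y] = 1 (diagonal).
  r[Y,Z] = -3.6 / (2.6394 · 2.6833) = -3.6 / 7.0824 = -0.5083
  r[Z,Z] = 1 (diagonal).

R is symmetric with unit diagonal. Assembling:

R = [[1, -0.1845, 0.3466],
 [-0.1845, 1, -0.5083],
 [0.3466, -0.5083, 1]]


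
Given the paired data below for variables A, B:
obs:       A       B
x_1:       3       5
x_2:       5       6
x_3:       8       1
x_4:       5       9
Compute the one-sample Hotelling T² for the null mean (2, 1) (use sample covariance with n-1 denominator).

Step 1 — sample mean vector:
  mean(A) = (3 + 5 + 8 + 5) / 4 = 21/4 = 5.25
  mean(B) = (5 + 6 + 1 + 9) / 4 = 21/4 = 5.25
  x̄ = (5.25, 5.25),  deviation x̄ - mu_0 = (5.25, 5.25) - (2, 1) = (3.25, 4.25).

Step 2 — sample covariance matrix, S[i,j] = (1/(n-1)) · Σ_k (x_{k,i} - mean_i) · (x_{k,j} - mean_j), divisor n-1 = 3:
  S[A,A] = ((-2.25)·(-2.25) + (-0.25)·(-0.25) + (2.75)·(2.75) + (-0.25)·(-0.25)) / 3 = 12.75/3 = 4.25
  S[A,B] = ((-2.25)·(-0.25) + (-0.25)·(0.75) + (2.75)·(-4.25) + (-0.25)·(3.75)) / 3 = -12.25/3 = -4.0833
  S[B,B] = ((-0.25)·(-0.25) + (0.75)·(0.75) + (-4.25)·(-4.25) + (3.75)·(3.75)) / 3 = 32.75/3 = 10.9167
  S = [[4.25, -4.0833],
 [-4.0833, 10.9167]].

Step 3 — invert S. det(S) = 4.25·10.9167 - (-4.0833)² = 29.7222.
  S^{-1} = (1/det) · [[d, -b], [-b, a]] = [[0.3673, 0.1374],
 [0.1374, 0.143]].

Step 4 — quadratic form (x̄ - mu_0)^T · S^{-1} · (x̄ - mu_0):
  S^{-1} · (x̄ - mu_0) = (1.7776, 1.0542),
  (x̄ - mu_0)^T · [...] = (3.25)·(1.7776) + (4.25)·(1.0542) = 10.2575.

Step 5 — scale by n: T² = 4 · 10.2575 = 41.0299.

T² ≈ 41.0299


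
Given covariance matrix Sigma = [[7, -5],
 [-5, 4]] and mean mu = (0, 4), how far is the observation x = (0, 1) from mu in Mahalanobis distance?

Step 1 — centre the observation: (x - mu) = (0, -3).

Step 2 — invert Sigma. det(Sigma) = 7·4 - (-5)² = 3.
  Sigma^{-1} = (1/det) · [[d, -b], [-b, a]] = [[1.3333, 1.6667],
 [1.6667, 2.3333]].

Step 3 — form the quadratic (x - mu)^T · Sigma^{-1} · (x - mu):
  Sigma^{-1} · (x - mu) = (-5, -7).
  (x - mu)^T · [Sigma^{-1} · (x - mu)] = (0)·(-5) + (-3)·(-7) = 21.

Step 4 — take square root: d = √(21) ≈ 4.5826.

d(x, mu) = √(21) ≈ 4.5826


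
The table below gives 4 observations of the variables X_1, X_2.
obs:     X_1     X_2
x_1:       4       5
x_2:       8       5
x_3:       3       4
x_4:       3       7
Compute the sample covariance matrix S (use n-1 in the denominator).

Step 1 — column means:
  mean(X_1) = (4 + 8 + 3 + 3) / 4 = 18/4 = 4.5
  mean(X_2) = (5 + 5 + 4 + 7) / 4 = 21/4 = 5.25

Step 2 — sample covariance S[i,j] = (1/(n-1)) · Σ_k (x_{k,i} - mean_i) · (x_{k,j} - mean_j), with n-1 = 3.
  S[X_1,X_1] = ((-0.5)·(-0.5) + (3.5)·(3.5) + (-1.5)·(-1.5) + (-1.5)·(-1.5)) / 3 = 17/3 = 5.6667
  S[X_1,X_2] = ((-0.5)·(-0.25) + (3.5)·(-0.25) + (-1.5)·(-1.25) + (-1.5)·(1.75)) / 3 = -1.5/3 = -0.5
  S[X_2,X_2] = ((-0.25)·(-0.25) + (-0.25)·(-0.25) + (-1.25)·(-1.25) + (1.75)·(1.75)) / 3 = 4.75/3 = 1.5833

S is symmetric (S[j,i] = S[i,j]). Assembling:

S = [[5.6667, -0.5],
 [-0.5, 1.5833]]


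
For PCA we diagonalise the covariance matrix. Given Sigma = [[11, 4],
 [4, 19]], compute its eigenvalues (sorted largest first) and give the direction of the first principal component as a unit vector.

Step 1 — characteristic polynomial of 2×2 Sigma:
  det(Sigma - λI) = λ² - trace · λ + det = 0.
  trace = 11 + 19 = 30, det = 11·19 - (4)² = 193.
Step 2 — discriminant:
  Δ = trace² - 4·det = 900 - 772 = 128.
Step 3 — eigenvalues:
  λ = (trace ± √Δ)/2 = (30 ± 11.3137)/2,
  λ_1 = 20.6569,  λ_2 = 9.3431.

Step 4 — unit eigenvector for λ_1: solve (Sigma - λ_1 I)v = 0. First row:
  (11 - 20.6569)·v_x + (4)·v_y = 0, i.e. (-9.6569)·v_x + (4)·v_y = 0,
  so v ∝ (b, λ_1 - a) = (4, 9.6569) = u.
  ||u|| = √((4)² + (9.6569)²) = √(109.2548) ≈ 10.4525,
  v_1 = u/||u|| ≈ (0.3827, 0.9239) (||v_1|| = 1).

λ_1 = 20.6569,  λ_2 = 9.3431;  v_1 ≈ (0.3827, 0.9239)


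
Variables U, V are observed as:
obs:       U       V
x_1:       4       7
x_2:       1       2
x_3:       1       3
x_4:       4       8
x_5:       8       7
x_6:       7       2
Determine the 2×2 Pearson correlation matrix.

Step 1 — column means:
  mean(U) = (4 + 1 + 1 + 4 + 8 + 7) / 6 = 25/6 = 4.1667
  mean(V) = (7 + 2 + 3 + 8 + 7 + 2) / 6 = 29/6 = 4.8333

Step 2 — sample variances and covariances s[i,j] = (1/(n-1)) · Σ_k (x_{k,i} - mean_i) · (x_{k,j} - mean_j), with n-1 = 5:
  s[U,U] = ((-0.1667)·(-0.1667) + (-3.1667)·(-3.1667) + (-3.1667)·(-3.1667) + (-0.1667)·(-0.1667) + (3.8333)·(3.8333) + (2.8333)·(2.8333)) / 5 = 42.8333/5 = 8.5667
  s[U,V] = ((-0.1667)·(2.1667) + (-3.1667)·(-2.8333) + (-3.1667)·(-1.8333) + (-0.1667)·(3.1667) + (3.8333)·(2.1667) + (2.8333)·(-2.8333)) / 5 = 14.1667/5 = 2.8333
  s[V,V] = ((2.1667)·(2.1667) + (-2.8333)·(-2.8333) + (-1.8333)·(-1.8333) + (3.1667)·(3.1667) + (2.1667)·(2.1667) + (-2.8333)·(-2.8333)) / 5 = 38.8333/5 = 7.7667
  Sample standard deviations s_i = √(s[i,i]):
  s(U) = √(8.5667) = 2.9269
  s(V) = √(7.7667) = 2.7869

Step 3 — r_{ij} = s_{ij} / (s_i · s_j):
  r[U,U] = 1 (diagonal).
  r[U,V] = 2.8333 / (2.9269 · 2.7869) = 2.8333 / 8.1569 = 0.3474
  r[V,V] = 1 (diagonal).

R is symmetric with unit diagonal. Assembling:

R = [[1, 0.3474],
 [0.3474, 1]]
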